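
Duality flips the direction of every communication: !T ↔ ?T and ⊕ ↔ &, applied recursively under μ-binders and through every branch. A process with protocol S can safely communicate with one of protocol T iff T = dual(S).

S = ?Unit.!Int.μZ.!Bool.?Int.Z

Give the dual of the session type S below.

!Unit.?Int.μZ.?Bool.!Int.Z

?Unit ↦ !Unit
  !Int ↦ ?Int
    μZ ↦ μZ  (μ self-dual)
      !Bool ↦ ?Bool
        ?Int ↦ !Int
          dual(Z) = Z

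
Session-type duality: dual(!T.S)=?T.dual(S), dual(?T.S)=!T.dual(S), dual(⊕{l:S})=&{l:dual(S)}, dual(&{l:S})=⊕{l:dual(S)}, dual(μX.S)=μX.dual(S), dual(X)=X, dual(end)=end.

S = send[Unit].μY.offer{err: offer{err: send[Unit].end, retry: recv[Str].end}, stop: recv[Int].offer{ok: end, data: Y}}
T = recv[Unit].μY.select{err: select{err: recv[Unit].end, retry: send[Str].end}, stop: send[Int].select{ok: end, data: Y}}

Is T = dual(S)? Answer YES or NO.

send[Unit] ‖ recv[Unit]  ✓
  μY ‖ μY  ✓ (binder kept)
    offer{err,stop} ‖ select{err,stop}  ✓ same labels
      [err]
        offer{err,retry} ‖ select{err,retry}  ✓ same labels
          [err]
            send[Unit] ‖ recv[Unit]  ✓
              end ‖ end  ✓
          [retry]
            recv[Str] ‖ send[Str]  ✓
              end ‖ end  ✓
      [stop]
        recv[Int] ‖ send[Int]  ✓
          offer{ok,data} ‖ select{ok,data}  ✓ same labels
            [ok]
              end ‖ end  ✓
            [data]
              Y ‖ Y  ✓

YES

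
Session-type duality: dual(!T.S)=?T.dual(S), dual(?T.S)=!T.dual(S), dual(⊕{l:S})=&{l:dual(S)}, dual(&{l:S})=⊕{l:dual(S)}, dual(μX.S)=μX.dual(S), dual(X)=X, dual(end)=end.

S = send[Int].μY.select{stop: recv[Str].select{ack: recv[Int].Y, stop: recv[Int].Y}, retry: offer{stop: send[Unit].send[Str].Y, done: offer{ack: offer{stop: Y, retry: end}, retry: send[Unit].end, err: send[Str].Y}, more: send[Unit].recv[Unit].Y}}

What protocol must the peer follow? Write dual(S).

send[Int] ↦ recv[Int]
  μY ↦ μY  (rec unchanged)
    select{stop,retry} ↦ offer{stop,retry}  (select→offer)
      case stop:
        recv[Str] ↦ send[Str]
          select{ack,stop} ↦ offer{ack,stop}  (select→offer)
            case ack:
              recv[Int] ↦ send[Int]
                Y ↦ Y
            case stop:
              recv[Int] ↦ send[Int]
                Y ↦ Y
      case retry:
        offer{stop,done,more} ↦ select{stop,done,more}  (external→internal)
          case stop:
            send[Unit] ↦ recv[Unit]
              send[Str] ↦ recv[Str]
                Y ↦ Y
          case done:
            offer{ack,retry,err} ↦ select{ack,retry,err}  (external→internal)
              case ack:
                offer{stop,retry} ↦ select{stop,retry}  (external→internal)
                  case stop:
                    Y ↦ Y
                  case retry:
                    end ↦ end
              case retry:
                send[Unit] ↦ recv[Unit]
                  end ↦ end
              case err:
                send[Str] ↦ recv[Str]
                  Y ↦ Y
          case more:
            send[Unit] ↦ recv[Unit]
              recv[Unit] ↦ send[Unit]
                Y ↦ Y

recv[Int].μY.offer{stop: send[Str].offer{ack: send[Int].Y, stop: send[Int].Y}, retry: select{stop: recv[Unit].recv[Str].Y, done: select{ack: select{stop: Y, retry: end}, retry: recv[Unit].end, err: recv[Str].Y}, more: recv[Unit].send[Unit].Y}}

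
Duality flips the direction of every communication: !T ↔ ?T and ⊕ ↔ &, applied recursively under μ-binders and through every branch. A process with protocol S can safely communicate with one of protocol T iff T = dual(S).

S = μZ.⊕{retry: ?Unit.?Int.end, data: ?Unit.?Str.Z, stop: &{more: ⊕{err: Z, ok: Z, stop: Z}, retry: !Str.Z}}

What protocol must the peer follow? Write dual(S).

μZ ↦ μZ  (μ self-dual)
  ⊕{retry,data,stop} ↦ &{retry,data,stop}  (⊕→&)
    • retry:
      ?Unit ↦ !Unit
        ?Int ↦ !Int
          end self-dual
    • data:
      ?Unit ↦ !Unit
        ?Str ↦ !Str
          Z self-dual
    • stop:
      &{more,retry} ↦ ⊕{more,retry}  (offer→select)
        • more:
          ⊕{err,ok,stop} ↦ &{err,ok,stop}  (⊕→&)
            • err:
              Z self-dual
            • ok:
              Z self-dual
            • stop:
              Z self-dual
        • retry:
          !Str ↦ ?Str
            Z self-dual

μZ.&{retry: !Unit.!Int.end, data: !Unit.!Str.Z, stop: ⊕{more: &{err: Z, ok: Z, stop: Z}, retry: ?Str.Z}}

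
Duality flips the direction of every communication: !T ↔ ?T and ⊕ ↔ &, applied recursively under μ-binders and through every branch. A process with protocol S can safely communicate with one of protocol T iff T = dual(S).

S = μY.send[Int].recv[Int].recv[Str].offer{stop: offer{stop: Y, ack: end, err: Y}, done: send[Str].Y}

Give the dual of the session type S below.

μY = μY  (binder kept)
  send[Int] = recv[Int]
    recv[Int] = send[Int]
      recv[Str] = send[Str]
        offer{stop,done} = select{stop,done}  (&→⊕)
          • stop:
            offer{stop,ack,err} = select{stop,ack,err}  (&→⊕)
              • stop:
                Y ↦ Y
              • ack:
                end ↦ end
              • err:
                Y ↦ Y
          • done:
            send[Str] = recv[Str]
              Y ↦ Y

μY.recv[Int].send[Int].send[Str].select{stop: select{stop: Y, ack: end, err: Y}, done: recv[Str].Y}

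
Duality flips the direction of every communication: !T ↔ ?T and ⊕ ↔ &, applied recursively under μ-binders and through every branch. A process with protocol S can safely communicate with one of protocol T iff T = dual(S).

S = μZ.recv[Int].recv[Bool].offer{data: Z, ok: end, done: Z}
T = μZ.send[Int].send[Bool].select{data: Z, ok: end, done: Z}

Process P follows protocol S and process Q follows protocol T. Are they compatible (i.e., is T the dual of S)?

YES

μZ vs μZ  ✓ (μ self-dual)
  recv[Int] vs send[Int]  ✓
    recv[Bool] vs send[Bool]  ✓
      offer{data,ok,done} vs select{data,ok,done}  ✓ labels match
        • data:
          Z vs Z  ✓
        • ok:
          end vs end  ✓
        • done:
          Z vs Z  ✓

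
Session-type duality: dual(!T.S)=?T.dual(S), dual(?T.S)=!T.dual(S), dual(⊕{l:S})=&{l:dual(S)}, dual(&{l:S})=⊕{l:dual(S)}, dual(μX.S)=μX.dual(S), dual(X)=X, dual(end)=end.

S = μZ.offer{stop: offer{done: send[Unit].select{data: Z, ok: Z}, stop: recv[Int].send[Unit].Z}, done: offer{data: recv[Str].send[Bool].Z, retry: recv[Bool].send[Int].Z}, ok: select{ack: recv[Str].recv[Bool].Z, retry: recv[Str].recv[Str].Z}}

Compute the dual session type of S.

μZ ↦ μZ  (μ self-dual)
  offer{stop,done,ok} ↦ select{stop,done,ok}  (external→internal)
    • stop:
      offer{done,stop} ↦ select{done,stop}  (external→internal)
        • done:
          send[Unit] ↦ recv[Unit]
            select{data,ok} ↦ offer{data,ok}  (⊕→&)
              • data:
                Z ↦ Z
              • ok:
                Z ↦ Z
        • stop:
          recv[Int] ↦ send[Int]
            send[Unit] ↦ recv[Unit]
              Z ↦ Z
    • done:
      offer{data,retry} ↦ select{data,retry}  (external→internal)
        • data:
          recv[Str] ↦ send[Str]
            send[Bool] ↦ recv[Bool]
              Z ↦ Z
        • retry:
          recv[Bool] ↦ send[Bool]
            send[Int] ↦ recv[Int]
              Z ↦ Z
    • ok:
      select{ack,retry} ↦ offer{ack,retry}  (⊕→&)
        • ack:
          recv[Str] ↦ send[Str]
            recv[Bool] ↦ send[Bool]
              Z ↦ Z
        • retry:
          recv[Str] ↦ send[Str]
            recv[Str] ↦ send[Str]
              Z ↦ Z

μZ.select{stop: select{done: recv[Unit].offer{data: Z, ok: Z}, stop: send[Int].recv[Unit].Z}, done: select{data: send[Str].recv[Bool].Z, retry: send[Bool].recv[Int].Z}, ok: offer{ack: send[Str].send[Bool].Z, retry: send[Str].send[Str].Z}}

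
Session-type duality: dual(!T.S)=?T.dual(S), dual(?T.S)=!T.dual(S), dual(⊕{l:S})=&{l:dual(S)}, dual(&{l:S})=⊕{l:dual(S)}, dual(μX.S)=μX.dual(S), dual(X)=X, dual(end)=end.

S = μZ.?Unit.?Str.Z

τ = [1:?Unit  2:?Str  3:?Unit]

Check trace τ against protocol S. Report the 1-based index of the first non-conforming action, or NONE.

NONE

[1] ?Unit  ok  cont: ?Str.μZ.…
[2] ?Str  ok  cont: μZ.…
[3] ?Unit  ok  cont: ?Str.μZ.…
all 3 steps conform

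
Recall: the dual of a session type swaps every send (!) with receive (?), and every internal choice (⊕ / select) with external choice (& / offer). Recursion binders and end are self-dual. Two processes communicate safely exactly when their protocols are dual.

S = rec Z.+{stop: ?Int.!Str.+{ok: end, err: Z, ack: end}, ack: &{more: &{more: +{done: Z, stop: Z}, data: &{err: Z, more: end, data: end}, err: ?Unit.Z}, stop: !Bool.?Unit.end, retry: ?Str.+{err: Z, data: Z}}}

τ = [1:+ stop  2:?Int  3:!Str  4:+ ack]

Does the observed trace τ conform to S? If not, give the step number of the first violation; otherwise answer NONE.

NONE

step 1: + stop  match  now at ?Int.!Str.+{ok: end, err: rec Z.…, ack: end}
step 2: ?Int  match  now at !Str.+{ok: end, err: rec Z.…, ack: end}
step 3: !Str  match  now at +{ok: end, err: rec Z.…, ack: end}
step 4: + ack  match  now at end
trace exhausted — no violation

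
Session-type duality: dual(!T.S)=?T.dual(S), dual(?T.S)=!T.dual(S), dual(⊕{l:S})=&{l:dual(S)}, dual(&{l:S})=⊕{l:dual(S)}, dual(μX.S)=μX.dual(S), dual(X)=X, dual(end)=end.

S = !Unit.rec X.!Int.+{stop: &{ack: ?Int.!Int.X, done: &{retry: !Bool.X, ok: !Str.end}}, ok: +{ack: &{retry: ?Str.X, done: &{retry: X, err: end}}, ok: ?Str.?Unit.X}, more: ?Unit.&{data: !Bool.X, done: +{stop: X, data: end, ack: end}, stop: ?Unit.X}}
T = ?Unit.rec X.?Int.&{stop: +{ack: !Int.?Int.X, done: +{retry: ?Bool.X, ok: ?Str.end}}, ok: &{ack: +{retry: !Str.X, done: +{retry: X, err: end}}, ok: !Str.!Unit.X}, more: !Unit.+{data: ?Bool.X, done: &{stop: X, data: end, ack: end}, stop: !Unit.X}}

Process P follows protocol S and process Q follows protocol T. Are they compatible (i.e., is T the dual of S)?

!Unit vs ?Unit  ok
  rec X vs rec X  ok (μ self-dual)
    !Int vs ?Int  ok
      +{stop,ok,more} vs &{stop,ok,more}  ok labels match
        case stop:
          &{ack,done} vs +{ack,done}  ok labels match
            case ack:
              ?Int vs !Int  ok
                !Int vs ?Int  ok
                  X vs X  ok
            case done:
              &{retry,ok} vs +{retry,ok}  ok labels match
                case retry:
                  !Bool vs ?Bool  ok
                    X vs X  ok
                case ok:
                  !Str vs ?Str  ok
                    end vs end  ok
        case ok:
          +{ack,ok} vs &{ack,ok}  ok labels match
            case ack:
              &{retry,done} vs +{retry,done}  ok labels match
                case retry:
                  ?Str vs !Str  ok
                    X vs X  ok
                case done:
                  &{retry,err} vs +{retry,err}  ok labels match
                    case retry:
                      X vs X  ok
                    case err:
                      end vs end  ok
            case ok:
              ?Str vs !Str  ok
                ?Unit vs !Unit  ok
                  X vs X  ok
        case more:
          ?Unit vs !Unit  ok
            &{data,done,stop} vs +{data,done,stop}  ok labels match
              case data:
                !Bool vs ?Bool  ok
                  X vs X  ok
              case done:
                +{stop,data,ack} vs &{stop,data,ack}  ok labels match
                  case stop:
                    X vs X  ok
                  case data:
                    end vs end  ok
                  case ack:
                    end vs end  ok
              case stop:
                ?Unit vs !Unit  ok
                  X vs X  ok

YES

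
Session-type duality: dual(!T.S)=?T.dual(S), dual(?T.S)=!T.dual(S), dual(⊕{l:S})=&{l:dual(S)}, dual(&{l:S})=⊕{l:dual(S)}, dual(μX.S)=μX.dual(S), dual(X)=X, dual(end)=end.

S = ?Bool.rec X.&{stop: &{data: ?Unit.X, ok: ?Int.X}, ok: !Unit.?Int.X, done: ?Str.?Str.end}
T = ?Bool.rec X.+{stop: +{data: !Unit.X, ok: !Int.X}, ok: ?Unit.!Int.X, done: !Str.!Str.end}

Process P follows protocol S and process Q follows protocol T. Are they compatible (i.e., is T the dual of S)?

NO

?Bool | ?Bool  ✗ same direction on both sides — not dual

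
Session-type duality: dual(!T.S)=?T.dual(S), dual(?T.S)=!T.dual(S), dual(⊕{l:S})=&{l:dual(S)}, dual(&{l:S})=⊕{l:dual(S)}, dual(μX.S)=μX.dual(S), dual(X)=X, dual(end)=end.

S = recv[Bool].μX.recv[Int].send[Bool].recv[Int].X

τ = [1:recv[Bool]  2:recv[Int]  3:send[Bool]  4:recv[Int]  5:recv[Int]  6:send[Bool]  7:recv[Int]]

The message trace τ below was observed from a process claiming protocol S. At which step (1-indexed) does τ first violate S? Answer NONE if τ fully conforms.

[1] recv[Bool]  ✓  now at μX.…
[2] recv[Int]  ✓  now at send[Bool].recv[Int].μX.…
[3] send[Bool]  ✓  now at recv[Int].μX.…
[4] recv[Int]  ✓  now at μX.…
[5] recv[Int]  ✓  now at send[Bool].recv[Int].μX.…
[6] send[Bool]  ✓  now at recv[Int].μX.…
[7] recv[Int]  ✓  now at μX.…
trace exhausted — no violation

NONE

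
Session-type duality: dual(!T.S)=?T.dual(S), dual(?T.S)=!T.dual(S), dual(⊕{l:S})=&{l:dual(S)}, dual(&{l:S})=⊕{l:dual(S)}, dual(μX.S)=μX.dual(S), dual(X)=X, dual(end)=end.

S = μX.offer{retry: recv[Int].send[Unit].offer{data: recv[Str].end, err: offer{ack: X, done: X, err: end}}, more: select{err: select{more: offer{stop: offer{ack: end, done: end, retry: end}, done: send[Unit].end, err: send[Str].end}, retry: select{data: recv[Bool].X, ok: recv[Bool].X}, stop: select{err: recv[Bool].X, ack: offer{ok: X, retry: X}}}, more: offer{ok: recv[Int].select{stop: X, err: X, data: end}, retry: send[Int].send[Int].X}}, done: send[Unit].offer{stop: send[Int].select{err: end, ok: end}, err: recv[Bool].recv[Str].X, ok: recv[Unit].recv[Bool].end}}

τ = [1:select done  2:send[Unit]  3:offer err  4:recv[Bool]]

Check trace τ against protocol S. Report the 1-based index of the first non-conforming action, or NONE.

1

step 1: got select done, protocol expects offer retry or offer more or offer done  ✗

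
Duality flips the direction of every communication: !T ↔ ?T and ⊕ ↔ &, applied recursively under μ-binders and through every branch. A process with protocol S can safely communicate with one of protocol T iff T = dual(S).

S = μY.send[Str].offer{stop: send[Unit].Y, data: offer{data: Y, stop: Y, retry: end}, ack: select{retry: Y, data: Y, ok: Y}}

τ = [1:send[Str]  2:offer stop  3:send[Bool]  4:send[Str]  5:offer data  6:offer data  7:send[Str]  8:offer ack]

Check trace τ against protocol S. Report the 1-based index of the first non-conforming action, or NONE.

3

step 1: send[Str]  match  state: offer{stop: send[Unit].μY.…, data: offer{data: μY.…, stop: μY.…, retry: end}, ack: select{retry: μY.…, data: μY.…, ok: μY.…}}
step 2: offer stop  match  state: send[Unit].μY.…
step 3: got send[Bool], protocol expects send[Unit]  ✗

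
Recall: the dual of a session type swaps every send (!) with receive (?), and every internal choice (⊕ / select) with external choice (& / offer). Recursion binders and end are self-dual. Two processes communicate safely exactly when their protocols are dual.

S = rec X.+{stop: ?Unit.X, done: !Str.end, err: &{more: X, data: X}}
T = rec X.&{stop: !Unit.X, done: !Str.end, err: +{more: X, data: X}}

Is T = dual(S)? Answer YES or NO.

NO

rec X vs rec X  match (binder kept)
  +{stop,done,err} vs &{stop,done,err}  match labels match
    [stop]
      ?Unit vs !Unit  match
        X vs X  match
    [done]
      !Str vs !Str  ✗ same direction on both sides — not dual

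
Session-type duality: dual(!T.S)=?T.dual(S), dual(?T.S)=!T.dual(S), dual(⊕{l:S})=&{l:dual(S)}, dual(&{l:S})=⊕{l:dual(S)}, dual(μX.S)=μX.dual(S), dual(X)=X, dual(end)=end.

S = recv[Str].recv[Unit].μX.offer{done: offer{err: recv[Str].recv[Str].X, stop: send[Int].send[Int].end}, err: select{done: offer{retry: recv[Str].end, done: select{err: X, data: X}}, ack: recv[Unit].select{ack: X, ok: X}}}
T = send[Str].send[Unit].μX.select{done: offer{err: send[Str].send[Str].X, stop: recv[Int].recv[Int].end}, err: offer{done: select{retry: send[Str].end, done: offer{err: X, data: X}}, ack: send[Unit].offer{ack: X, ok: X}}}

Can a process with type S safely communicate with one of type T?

NO

recv[Str] vs send[Str]  ✓
  recv[Unit] vs send[Unit]  ✓
    μX vs μX  ✓ (binder kept)
      offer{done,err} vs select{done,err}  ✓ same labels
        [done]
          offer{err,stop} vs offer{err,stop}  ✗ choice polarity not flipped — not dual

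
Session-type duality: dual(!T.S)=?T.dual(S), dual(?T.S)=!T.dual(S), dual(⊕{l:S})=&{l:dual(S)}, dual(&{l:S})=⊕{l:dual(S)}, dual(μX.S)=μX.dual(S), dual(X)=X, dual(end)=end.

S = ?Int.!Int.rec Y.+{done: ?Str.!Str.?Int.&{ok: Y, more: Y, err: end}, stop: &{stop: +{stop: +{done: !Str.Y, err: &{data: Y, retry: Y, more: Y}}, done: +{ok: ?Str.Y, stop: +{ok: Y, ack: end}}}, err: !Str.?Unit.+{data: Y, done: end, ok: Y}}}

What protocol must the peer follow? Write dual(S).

!Int.?Int.rec Y.&{done: !Str.?Str.!Int.+{ok: Y, more: Y, err: end}, stop: +{stop: &{stop: &{done: ?Str.Y, err: +{data: Y, retry: Y, more: Y}}, done: &{ok: !Str.Y, stop: &{ok: Y, ack: end}}}, err: ?Str.!Unit.&{data: Y, done: end, ok: Y}}}

?Int → !Int
  !Int → ?Int
    rec Y → rec Y  (binder kept)
      +{done,stop} → &{done,stop}  (internal→external)
        [done]
          ?Str → !Str
            !Str → ?Str
              ?Int → !Int
                &{ok,more,err} → +{ok,more,err}  (external→internal)
                  [ok]
                    Y ↦ Y
                  [more]
                    Y ↦ Y
                  [err]
                    end ↦ end
        [stop]
          &{stop,err} → +{stop,err}  (external→internal)
            [stop]
              +{stop,done} → &{stop,done}  (internal→external)
                [stop]
                  +{done,err} → &{done,err}  (internal→external)
                    [done]
                      !Str → ?Str
                        Y ↦ Y
                    [err]
                      &{data,retry,more} → +{data,retry,more}  (external→internal)
                        [data]
                          Y ↦ Y
                        [retry]
                          Y ↦ Y
                        [more]
                          Y ↦ Y
                [done]
                  +{ok,stop} → &{ok,stop}  (internal→external)
                    [ok]
                      ?Str → !Str
                        Y ↦ Y
                    [stop]
                      +{ok,ack} → &{ok,ack}  (internal→external)
                        [ok]
                          Y ↦ Y
                        [ack]
                          end ↦ end
            [err]
              !Str → ?Str
                ?Unit → !Unit
                  +{data,done,ok} → &{data,done,ok}  (internal→external)
                    [data]
                      Y ↦ Y
                    [done]
                      end ↦ end
                    [ok]
                      Y ↦ Y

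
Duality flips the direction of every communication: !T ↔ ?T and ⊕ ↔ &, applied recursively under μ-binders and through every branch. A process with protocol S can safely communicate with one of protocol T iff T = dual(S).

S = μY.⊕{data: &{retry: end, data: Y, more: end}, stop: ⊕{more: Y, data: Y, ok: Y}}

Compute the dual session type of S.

μY → μY  (binder kept)
  ⊕{data,stop} → &{data,stop}  (select→offer)
    case data:
      &{retry,data,more} → ⊕{retry,data,more}  (offer→select)
        case retry:
          dual(end) = end
        case data:
          dual(Y) = Y
        case more:
          dual(end) = end
    case stop:
      ⊕{more,data,ok} → &{more,data,ok}  (select→offer)
        case more:
          dual(Y) = Y
        case data:
          dual(Y) = Y
        case ok:
          dual(Y) = Y

μY.&{data: ⊕{retry: end, data: Y, more: end}, stop: &{more: Y, data: Y, ok: Y}}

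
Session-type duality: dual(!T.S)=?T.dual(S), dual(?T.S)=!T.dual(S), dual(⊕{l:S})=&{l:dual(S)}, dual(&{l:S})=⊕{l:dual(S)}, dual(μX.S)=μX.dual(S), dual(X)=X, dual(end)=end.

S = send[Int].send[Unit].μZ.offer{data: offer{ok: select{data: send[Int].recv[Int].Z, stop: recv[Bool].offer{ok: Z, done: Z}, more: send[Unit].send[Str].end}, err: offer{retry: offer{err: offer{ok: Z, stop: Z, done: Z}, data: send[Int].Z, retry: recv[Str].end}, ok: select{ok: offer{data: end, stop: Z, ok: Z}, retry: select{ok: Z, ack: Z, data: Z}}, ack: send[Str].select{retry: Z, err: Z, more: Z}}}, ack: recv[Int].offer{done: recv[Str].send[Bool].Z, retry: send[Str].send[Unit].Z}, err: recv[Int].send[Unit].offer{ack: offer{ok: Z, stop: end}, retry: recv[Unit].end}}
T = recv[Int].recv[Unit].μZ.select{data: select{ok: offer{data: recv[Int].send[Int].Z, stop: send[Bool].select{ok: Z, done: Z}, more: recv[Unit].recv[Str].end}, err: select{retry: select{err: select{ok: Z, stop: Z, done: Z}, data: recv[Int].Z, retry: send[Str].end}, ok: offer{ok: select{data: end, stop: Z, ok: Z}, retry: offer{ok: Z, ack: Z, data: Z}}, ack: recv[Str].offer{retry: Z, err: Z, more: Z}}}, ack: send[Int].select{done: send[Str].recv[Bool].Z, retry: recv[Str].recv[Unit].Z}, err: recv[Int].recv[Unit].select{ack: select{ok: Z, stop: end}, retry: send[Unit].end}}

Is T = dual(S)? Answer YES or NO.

send[Int] vs recv[Int]  match
  send[Unit] vs recv[Unit]  match
    μZ vs μZ  match (μ self-dual)
      offer{data,ack,err} vs select{data,ack,err}  match same labels
        • data:
          offer{ok,err} vs select{ok,err}  match same labels
            • ok:
              select{data,stop,more} vs offer{data,stop,more}  match same labels
                • data:
                  send[Int] vs recv[Int]  match
                    recv[Int] vs send[Int]  match
                      Z vs Z  match
                • stop:
                  recv[Bool] vs send[Bool]  match
                    offer{ok,done} vs select{ok,done}  match same labels
                      • ok:
                        Z vs Z  match
                      • done:
                        Z vs Z  match
                • more:
                  send[Unit] vs recv[Unit]  match
                    send[Str] vs recv[Str]  match
                      end vs end  match
            • err:
              offer{retry,ok,ack} vs select{retry,ok,ack}  match same labels
                • retry:
                  offer{err,data,retry} vs select{err,data,retry}  match same labels
                    • err:
                      offer{ok,stop,done} vs select{ok,stop,done}  match same labels
                        • ok:
                          Z vs Z  match
                        • stop:
                          Z vs Z  match
                        • done:
                          Z vs Z  match
                    • data:
                      send[Int] vs recv[Int]  match
                        Z vs Z  match
                    • retry:
                      recv[Str] vs send[Str]  match
                        end vs end  match
                • ok:
                  select{ok,retry} vs offer{ok,retry}  match same labels
                    • ok:
                      offer{data,stop,ok} vs select{data,stop,ok}  match same labels
                        • data:
                          end vs end  match
                        • stop:
                          Z vs Z  match
                        • ok:
                          Z vs Z  match
                    • retry:
                      select{ok,ack,data} vs offer{ok,ack,data}  match same labels
                        • ok:
                          Z vs Z  match
                        • ack:
                          Z vs Z  match
                        • data:
                          Z vs Z  match
                • ack:
                  send[Str] vs recv[Str]  match
                    select{retry,err,more} vs offer{retry,err,more}  match same labels
                      • retry:
                        Z vs Z  match
                      • err:
                        Z vs Z  match
                      • more:
                        Z vs Z  match
        • ack:
          recv[Int] vs send[Int]  match
            offer{done,retry} vs select{done,retry}  match same labels
              • done:
                recv[Str] vs send[Str]  match
                  send[Bool] vs recv[Bool]  match
                    Z vs Z  match
              • retry:
                send[Str] vs recv[Str]  match
                  send[Unit] vs recv[Unit]  match
                    Z vs Z  match
        • err:
          recv[Int] vs recv[Int]  ✗ same direction on both sides — not dual

NO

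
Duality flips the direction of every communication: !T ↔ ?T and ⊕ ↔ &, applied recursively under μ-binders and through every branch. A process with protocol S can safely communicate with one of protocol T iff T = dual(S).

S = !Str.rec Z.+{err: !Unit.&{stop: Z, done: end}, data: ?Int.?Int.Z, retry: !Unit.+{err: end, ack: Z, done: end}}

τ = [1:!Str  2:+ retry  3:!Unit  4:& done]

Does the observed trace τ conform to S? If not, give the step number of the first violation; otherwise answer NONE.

step 1: !Str  ok  now at rec Z.…
step 2: + retry  ok  now at !Unit.+{err: end, ack: rec Z.…, done: end}
step 3: !Unit  ok  now at +{err: end, ack: rec Z.…, done: end}
step 4: got & done, protocol expects + err or + ack or + done  ✗

4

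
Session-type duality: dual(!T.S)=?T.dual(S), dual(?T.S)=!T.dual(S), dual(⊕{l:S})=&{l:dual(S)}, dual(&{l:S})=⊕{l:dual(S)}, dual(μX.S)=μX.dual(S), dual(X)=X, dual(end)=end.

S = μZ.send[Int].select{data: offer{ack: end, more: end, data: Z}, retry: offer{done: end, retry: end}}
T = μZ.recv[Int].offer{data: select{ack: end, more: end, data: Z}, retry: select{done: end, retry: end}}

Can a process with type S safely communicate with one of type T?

YES

μZ ‖ μZ  match (rec unchanged)
  send[Int] ‖ recv[Int]  match
    select{data,retry} ‖ offer{data,retry}  match same labels
      [data]
        offer{ack,more,data} ‖ select{ack,more,data}  match same labels
          [ack]
            end ‖ end  match
          [more]
            end ‖ end  match
          [data]
            Z ‖ Z  match
      [retry]
        offer{done,retry} ‖ select{done,retry}  match same labels
          [done]
            end ‖ end  match
          [retry]
            end ‖ end  match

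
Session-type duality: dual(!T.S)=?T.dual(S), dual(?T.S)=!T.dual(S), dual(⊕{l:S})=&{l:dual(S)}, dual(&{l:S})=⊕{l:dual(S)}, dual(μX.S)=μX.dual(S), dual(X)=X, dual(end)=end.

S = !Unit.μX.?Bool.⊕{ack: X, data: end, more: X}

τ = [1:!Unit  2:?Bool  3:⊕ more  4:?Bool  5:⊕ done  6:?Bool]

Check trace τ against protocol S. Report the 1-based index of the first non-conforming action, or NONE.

5

[1] !Unit  match  state: μX.…
[2] ?Bool  match  state: ⊕{ack: μX.…, data: end, more: μX.…}
[3] ⊕ more  match  state: μX.…
[4] ?Bool  match  state: ⊕{ack: μX.…, data: end, more: μX.…}
[5] got ⊕ done, protocol expects ⊕ ack or ⊕ data or ⊕ more  ✗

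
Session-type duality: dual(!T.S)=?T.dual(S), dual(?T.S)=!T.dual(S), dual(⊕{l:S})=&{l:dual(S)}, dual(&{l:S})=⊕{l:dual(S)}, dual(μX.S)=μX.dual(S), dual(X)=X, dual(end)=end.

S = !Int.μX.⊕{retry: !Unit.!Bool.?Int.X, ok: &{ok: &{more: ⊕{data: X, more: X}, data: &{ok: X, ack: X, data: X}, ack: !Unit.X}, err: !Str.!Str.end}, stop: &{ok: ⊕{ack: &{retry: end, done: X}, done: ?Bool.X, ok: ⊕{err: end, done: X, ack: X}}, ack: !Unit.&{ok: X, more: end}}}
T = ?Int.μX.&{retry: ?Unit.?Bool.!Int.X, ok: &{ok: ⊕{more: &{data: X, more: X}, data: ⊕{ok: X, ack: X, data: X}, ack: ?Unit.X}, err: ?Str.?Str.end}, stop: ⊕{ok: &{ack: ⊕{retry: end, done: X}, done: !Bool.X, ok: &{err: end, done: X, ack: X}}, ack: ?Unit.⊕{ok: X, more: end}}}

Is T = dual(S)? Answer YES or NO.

!Int ‖ ?Int  match
  μX ‖ μX  match (rec unchanged)
    ⊕{retry,ok,stop} ‖ &{retry,ok,stop}  match same labels
      [retry]
        !Unit ‖ ?Unit  match
          !Bool ‖ ?Bool  match
            ?Int ‖ !Int  match
              X ‖ X  match
      [ok]
        &{ok,err} ‖ &{ok,err}  ✗ choice polarity not flipped — not dual

NO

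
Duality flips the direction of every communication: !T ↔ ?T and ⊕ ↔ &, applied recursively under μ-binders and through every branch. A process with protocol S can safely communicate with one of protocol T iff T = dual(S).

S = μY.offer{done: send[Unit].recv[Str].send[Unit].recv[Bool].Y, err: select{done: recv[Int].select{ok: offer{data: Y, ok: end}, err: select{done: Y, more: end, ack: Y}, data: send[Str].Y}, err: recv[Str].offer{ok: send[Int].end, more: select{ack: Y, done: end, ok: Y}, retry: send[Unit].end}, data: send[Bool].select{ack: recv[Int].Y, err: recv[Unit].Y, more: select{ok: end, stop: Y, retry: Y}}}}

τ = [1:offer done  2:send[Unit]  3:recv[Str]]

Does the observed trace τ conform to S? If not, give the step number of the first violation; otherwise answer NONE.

NONE

step 1: offer done  ✓  now at send[Unit].recv[Str].send[Unit].recv[Bool].μY.…
step 2: send[Unit]  ✓  now at recv[Str].send[Unit].recv[Bool].μY.…
step 3: recv[Str]  ✓  now at send[Unit].recv[Bool].μY.…
trace exhausted — no violation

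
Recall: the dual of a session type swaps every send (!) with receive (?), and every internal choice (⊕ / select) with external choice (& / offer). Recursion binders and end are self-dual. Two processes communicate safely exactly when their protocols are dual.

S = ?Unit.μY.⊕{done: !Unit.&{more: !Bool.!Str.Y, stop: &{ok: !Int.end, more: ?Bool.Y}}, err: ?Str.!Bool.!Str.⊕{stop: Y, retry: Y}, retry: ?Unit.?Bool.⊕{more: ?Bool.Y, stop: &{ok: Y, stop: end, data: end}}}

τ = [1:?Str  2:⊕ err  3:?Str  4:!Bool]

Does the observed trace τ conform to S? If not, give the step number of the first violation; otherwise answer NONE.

1

@1 got ?Str, protocol expects ?Unit  ✗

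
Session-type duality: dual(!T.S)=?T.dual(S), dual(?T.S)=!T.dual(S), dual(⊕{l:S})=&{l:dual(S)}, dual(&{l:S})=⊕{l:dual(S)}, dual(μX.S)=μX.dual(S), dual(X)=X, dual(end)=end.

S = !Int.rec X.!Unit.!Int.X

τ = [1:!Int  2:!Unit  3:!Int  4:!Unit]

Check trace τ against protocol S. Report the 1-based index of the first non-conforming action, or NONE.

NONE

[1] !Int  ok  cont: rec X.…
[2] !Unit  ok  cont: !Int.rec X.…
[3] !Int  ok  cont: rec X.…
[4] !Unit  ok  cont: !Int.rec X.…
all 4 steps conform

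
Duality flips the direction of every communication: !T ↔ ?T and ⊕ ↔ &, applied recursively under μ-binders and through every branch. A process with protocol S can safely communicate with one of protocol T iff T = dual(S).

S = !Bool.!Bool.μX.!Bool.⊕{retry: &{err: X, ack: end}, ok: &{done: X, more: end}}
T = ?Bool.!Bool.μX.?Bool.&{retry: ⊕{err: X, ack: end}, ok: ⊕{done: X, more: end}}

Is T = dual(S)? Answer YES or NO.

!Bool | ?Bool  match
  !Bool | !Bool  ✗ same direction on both sides — not dual

NO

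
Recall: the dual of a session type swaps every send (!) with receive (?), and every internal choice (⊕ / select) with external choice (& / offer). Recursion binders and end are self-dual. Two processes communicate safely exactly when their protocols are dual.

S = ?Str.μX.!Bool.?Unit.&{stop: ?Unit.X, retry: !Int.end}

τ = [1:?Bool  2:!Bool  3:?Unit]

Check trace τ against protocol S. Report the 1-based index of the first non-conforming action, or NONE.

1

step 1: got ?Bool, protocol expects ?Str  ✗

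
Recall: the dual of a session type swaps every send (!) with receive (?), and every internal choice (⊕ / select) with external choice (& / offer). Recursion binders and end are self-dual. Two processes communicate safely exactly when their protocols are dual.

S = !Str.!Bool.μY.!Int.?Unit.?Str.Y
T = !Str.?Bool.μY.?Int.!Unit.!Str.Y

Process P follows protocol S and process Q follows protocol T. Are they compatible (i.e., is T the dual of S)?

!Str vs !Str  ✗ same direction on both sides — not dual

NO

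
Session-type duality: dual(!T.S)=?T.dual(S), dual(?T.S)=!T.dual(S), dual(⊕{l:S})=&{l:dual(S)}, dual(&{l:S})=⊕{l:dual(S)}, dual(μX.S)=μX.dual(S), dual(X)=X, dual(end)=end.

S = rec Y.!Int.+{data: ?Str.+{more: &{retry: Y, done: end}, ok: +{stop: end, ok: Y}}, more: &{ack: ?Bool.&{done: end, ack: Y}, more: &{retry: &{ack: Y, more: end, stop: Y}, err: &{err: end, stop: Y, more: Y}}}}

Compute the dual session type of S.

rec Y.?Int.&{data: !Str.&{more: +{retry: Y, done: end}, ok: &{stop: end, ok: Y}}, more: +{ack: !Bool.+{done: end, ack: Y}, more: +{retry: +{ack: Y, more: end, stop: Y}, err: +{err: end, stop: Y, more: Y}}}}

rec Y = rec Y  (rec unchanged)
  !Int = ?Int
    +{data,more} = &{data,more}  (internal→external)
      • data:
        ?Str = !Str
          +{more,ok} = &{more,ok}  (internal→external)
            • more:
              &{retry,done} = +{retry,done}  (&→⊕)
                • retry:
                  Y self-dual
                • done:
                  end self-dual
            • ok:
              +{stop,ok} = &{stop,ok}  (internal→external)
                • stop:
                  end self-dual
                • ok:
                  Y self-dual
      • more:
        &{ack,more} = +{ack,more}  (&→⊕)
          • ack:
            ?Bool = !Bool
              &{done,ack} = +{done,ack}  (&→⊕)
                • done:
                  end self-dual
                • ack:
                  Y self-dual
          • more:
            &{retry,err} = +{retry,err}  (&→⊕)
              • retry:
                &{ack,more,stop} = +{ack,more,stop}  (&→⊕)
                  • ack:
                    Y self-dual
                  • more:
                    end self-dual
                  • stop:
                    Y self-dual
              • err:
                &{err,stop,more} = +{err,stop,more}  (&→⊕)
                  • err:
                    end self-dual
                  • stop:
                    Y self-dual
                  • more:
                    Y self-dual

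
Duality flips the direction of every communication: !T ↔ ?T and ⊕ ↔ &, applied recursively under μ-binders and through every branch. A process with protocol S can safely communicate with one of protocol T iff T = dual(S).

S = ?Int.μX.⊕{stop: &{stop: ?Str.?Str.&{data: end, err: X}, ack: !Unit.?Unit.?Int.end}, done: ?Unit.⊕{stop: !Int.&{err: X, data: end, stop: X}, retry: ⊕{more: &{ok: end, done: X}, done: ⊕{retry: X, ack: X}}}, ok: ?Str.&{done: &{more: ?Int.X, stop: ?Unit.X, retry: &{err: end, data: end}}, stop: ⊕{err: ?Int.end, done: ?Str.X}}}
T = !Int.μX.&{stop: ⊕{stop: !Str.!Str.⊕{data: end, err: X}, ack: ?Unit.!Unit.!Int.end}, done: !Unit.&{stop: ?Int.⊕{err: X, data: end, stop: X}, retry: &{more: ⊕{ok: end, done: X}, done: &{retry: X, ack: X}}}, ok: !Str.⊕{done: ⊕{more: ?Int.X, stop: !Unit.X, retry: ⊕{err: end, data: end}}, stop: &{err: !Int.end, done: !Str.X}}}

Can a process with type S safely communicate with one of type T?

?Int vs !Int  ✓
  μX vs μX  ✓ (binder kept)
    ⊕{stop,done,ok} vs &{stop,done,ok}  ✓ same labels
      case stop:
        &{stop,ack} vs ⊕{stop,ack}  ✓ same labels
          case stop:
            ?Str vs !Str  ✓
              ?Str vs !Str  ✓
                &{data,err} vs ⊕{data,err}  ✓ same labels
                  case data:
                    end vs end  ✓
                  case err:
                    X vs X  ✓
          case ack:
            !Unit vs ?Unit  ✓
              ?Unit vs !Unit  ✓
                ?Int vs !Int  ✓
                  end vs end  ✓
      case done:
        ?Unit vs !Unit  ✓
          ⊕{stop,retry} vs &{stop,retry}  ✓ same labels
            case stop:
              !Int vs ?Int  ✓
                &{err,data,stop} vs ⊕{err,data,stop}  ✓ same labels
                  case err:
                    X vs X  ✓
                  case data:
                    end vs end  ✓
                  case stop:
                    X vs X  ✓
            case retry:
              ⊕{more,done} vs &{more,done}  ✓ same labels
                case more:
                  &{ok,done} vs ⊕{ok,done}  ✓ same labels
                    case ok:
                      end vs end  ✓
                    case done:
                      X vs X  ✓
                case done:
                  ⊕{retry,ack} vs &{retry,ack}  ✓ same labels
                    case retry:
                      X vs X  ✓
                    case ack:
                      X vs X  ✓
      case ok:
        ?Str vs !Str  ✓
          &{done,stop} vs ⊕{done,stop}  ✓ same labels
            case done:
              &{more,stop,retry} vs ⊕{more,stop,retry}  ✓ same labels
                case more:
                  ?Int vs ?Int  ✗ same direction on both sides — not dual

NO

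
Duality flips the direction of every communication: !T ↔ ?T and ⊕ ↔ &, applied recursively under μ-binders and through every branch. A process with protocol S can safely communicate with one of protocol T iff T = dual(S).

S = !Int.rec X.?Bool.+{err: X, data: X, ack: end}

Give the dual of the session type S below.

?Int.rec X.!Bool.&{err: X, data: X, ack: end}

!Int ↦ ?Int
  rec X ↦ rec X  (μ self-dual)
    ?Bool ↦ !Bool
      +{err,data,ack} ↦ &{err,data,ack}  (internal→external)
        • err:
          dual(X) = X
        • data:
          dual(X) = X
        • ack:
          dual(end) = end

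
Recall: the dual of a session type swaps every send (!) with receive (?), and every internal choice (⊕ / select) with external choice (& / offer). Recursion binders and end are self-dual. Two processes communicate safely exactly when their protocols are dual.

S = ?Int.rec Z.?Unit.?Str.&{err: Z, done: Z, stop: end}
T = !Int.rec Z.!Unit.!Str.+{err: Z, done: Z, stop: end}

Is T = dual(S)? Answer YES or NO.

YES

?Int ‖ !Int  ok
  rec Z ‖ rec Z  ok (binder kept)
    ?Unit ‖ !Unit  ok
      ?Str ‖ !Str  ok
        &{err,done,stop} ‖ +{err,done,stop}  ok label sets agree
          • err:
            Z ‖ Z  ok
          • done:
            Z ‖ Z  ok
          • stop:
            end ‖ end  ok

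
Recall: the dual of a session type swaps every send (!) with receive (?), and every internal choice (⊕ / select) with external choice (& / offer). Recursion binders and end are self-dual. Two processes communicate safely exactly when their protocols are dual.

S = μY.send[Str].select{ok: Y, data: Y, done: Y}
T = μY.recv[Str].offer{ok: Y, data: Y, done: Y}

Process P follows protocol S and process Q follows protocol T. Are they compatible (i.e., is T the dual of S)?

YES

μY | μY  ok (μ self-dual)
  send[Str] | recv[Str]  ok
    select{ok,data,done} | offer{ok,data,done}  ok labels match
      • ok:
        Y | Y  ok
      • data:
        Y | Y  ok
      • done:
        Y | Y  ok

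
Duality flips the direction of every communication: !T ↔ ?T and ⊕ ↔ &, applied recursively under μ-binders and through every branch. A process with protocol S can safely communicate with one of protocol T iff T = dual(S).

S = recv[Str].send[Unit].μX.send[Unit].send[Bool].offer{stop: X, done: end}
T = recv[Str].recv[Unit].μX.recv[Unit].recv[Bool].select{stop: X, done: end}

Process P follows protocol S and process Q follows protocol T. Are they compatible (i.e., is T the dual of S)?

NO

recv[Str] vs recv[Str]  ✗ same direction on both sides — not dual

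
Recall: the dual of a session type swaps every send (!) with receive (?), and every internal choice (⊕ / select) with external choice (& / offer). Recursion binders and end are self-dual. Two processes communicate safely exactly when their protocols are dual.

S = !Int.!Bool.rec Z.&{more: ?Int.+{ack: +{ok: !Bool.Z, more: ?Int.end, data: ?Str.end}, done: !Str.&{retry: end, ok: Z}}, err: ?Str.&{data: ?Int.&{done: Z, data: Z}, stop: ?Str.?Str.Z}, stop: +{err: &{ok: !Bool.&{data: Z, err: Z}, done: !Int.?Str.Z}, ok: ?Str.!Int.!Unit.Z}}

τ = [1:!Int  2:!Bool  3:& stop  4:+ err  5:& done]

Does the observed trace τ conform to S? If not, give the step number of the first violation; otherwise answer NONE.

step 1: !Int  match  residual = !Bool.rec Z.…
step 2: !Bool  match  residual = rec Z.…
step 3: & stop  match  residual = +{err: &{ok: !Bool.&{data: rec Z.…, err: rec Z.…}, done: !Int.?Str.rec Z.…}, ok: ?Str.!Int.!Unit.rec Z.…}
step 4: + err  match  residual = &{ok: !Bool.&{data: rec Z.…, err: rec Z.…}, done: !Int.?Str.rec Z.…}
step 5: & done  match  residual = !Int.?Str.rec Z.…
all 5 steps conform

NONE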